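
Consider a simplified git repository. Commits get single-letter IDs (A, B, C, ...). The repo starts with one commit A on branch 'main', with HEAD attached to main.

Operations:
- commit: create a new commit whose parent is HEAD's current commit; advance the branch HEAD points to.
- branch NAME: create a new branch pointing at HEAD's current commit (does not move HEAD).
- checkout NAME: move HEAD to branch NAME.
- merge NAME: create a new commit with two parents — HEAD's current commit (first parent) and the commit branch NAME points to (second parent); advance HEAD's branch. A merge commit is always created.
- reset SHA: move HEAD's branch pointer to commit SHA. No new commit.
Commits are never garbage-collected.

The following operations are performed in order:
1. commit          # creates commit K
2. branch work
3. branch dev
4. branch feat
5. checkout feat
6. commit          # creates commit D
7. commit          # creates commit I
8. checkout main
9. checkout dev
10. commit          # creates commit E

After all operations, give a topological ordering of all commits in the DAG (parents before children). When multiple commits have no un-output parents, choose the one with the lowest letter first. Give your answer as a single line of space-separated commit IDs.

After op 1 (commit): HEAD=main@K [main=K]
After op 2 (branch): HEAD=main@K [main=K work=K]
After op 3 (branch): HEAD=main@K [dev=K main=K work=K]
After op 4 (branch): HEAD=main@K [dev=K feat=K main=K work=K]
After op 5 (checkout): HEAD=feat@K [dev=K feat=K main=K work=K]
After op 6 (commit): HEAD=feat@D [dev=K feat=D main=K work=K]
After op 7 (commit): HEAD=feat@I [dev=K feat=I main=K work=K]
After op 8 (checkout): HEAD=main@K [dev=K feat=I main=K work=K]
After op 9 (checkout): HEAD=dev@K [dev=K feat=I main=K work=K]
After op 10 (commit): HEAD=dev@E [dev=E feat=I main=K work=K]
commit A: parents=[]
commit D: parents=['K']
commit E: parents=['K']
commit I: parents=['D']
commit K: parents=['A']

Answer: A K D E I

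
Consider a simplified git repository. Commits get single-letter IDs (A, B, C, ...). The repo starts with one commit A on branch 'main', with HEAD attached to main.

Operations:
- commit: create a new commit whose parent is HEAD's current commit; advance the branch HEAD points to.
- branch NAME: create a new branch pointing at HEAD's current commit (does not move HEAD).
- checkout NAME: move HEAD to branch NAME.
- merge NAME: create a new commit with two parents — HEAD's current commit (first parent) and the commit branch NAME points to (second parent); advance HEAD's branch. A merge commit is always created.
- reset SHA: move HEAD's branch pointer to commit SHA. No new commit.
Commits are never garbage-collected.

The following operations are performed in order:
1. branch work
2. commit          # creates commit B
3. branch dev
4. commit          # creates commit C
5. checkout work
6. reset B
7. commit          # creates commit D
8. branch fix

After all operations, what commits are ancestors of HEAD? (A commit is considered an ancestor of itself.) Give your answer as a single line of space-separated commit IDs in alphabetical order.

Answer: A B D

Derivation:
After op 1 (branch): HEAD=main@A [main=A work=A]
After op 2 (commit): HEAD=main@B [main=B work=A]
After op 3 (branch): HEAD=main@B [dev=B main=B work=A]
After op 4 (commit): HEAD=main@C [dev=B main=C work=A]
After op 5 (checkout): HEAD=work@A [dev=B main=C work=A]
After op 6 (reset): HEAD=work@B [dev=B main=C work=B]
After op 7 (commit): HEAD=work@D [dev=B main=C work=D]
After op 8 (branch): HEAD=work@D [dev=B fix=D main=C work=D]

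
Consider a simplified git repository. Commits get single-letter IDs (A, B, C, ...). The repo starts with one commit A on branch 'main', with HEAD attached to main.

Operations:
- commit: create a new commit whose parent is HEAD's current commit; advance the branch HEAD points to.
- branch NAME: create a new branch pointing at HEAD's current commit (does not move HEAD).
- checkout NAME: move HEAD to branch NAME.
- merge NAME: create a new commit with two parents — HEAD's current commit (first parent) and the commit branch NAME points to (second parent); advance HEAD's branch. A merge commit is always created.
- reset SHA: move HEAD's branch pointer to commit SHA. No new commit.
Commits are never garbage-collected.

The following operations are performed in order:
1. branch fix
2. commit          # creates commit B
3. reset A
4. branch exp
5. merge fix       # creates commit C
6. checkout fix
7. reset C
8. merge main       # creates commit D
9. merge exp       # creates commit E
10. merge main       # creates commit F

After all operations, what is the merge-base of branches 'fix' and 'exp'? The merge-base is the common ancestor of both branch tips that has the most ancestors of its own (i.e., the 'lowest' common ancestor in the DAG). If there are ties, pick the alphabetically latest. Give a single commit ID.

After op 1 (branch): HEAD=main@A [fix=A main=A]
After op 2 (commit): HEAD=main@B [fix=A main=B]
After op 3 (reset): HEAD=main@A [fix=A main=A]
After op 4 (branch): HEAD=main@A [exp=A fix=A main=A]
After op 5 (merge): HEAD=main@C [exp=A fix=A main=C]
After op 6 (checkout): HEAD=fix@A [exp=A fix=A main=C]
After op 7 (reset): HEAD=fix@C [exp=A fix=C main=C]
After op 8 (merge): HEAD=fix@D [exp=A fix=D main=C]
After op 9 (merge): HEAD=fix@E [exp=A fix=E main=C]
After op 10 (merge): HEAD=fix@F [exp=A fix=F main=C]
ancestors(fix=F): ['A', 'C', 'D', 'E', 'F']
ancestors(exp=A): ['A']
common: ['A']

Answer: A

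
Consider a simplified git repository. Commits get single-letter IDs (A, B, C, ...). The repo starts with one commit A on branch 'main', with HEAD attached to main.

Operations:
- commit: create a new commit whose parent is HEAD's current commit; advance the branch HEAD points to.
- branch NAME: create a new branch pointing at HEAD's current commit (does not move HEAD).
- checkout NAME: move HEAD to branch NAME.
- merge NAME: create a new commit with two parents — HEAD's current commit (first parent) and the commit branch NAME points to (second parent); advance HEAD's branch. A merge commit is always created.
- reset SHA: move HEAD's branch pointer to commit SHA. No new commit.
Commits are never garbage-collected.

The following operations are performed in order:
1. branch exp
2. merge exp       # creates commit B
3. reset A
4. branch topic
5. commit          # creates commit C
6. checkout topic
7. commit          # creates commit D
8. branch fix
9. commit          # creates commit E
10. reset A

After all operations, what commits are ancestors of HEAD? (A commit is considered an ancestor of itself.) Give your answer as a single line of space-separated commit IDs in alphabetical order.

Answer: A

Derivation:
After op 1 (branch): HEAD=main@A [exp=A main=A]
After op 2 (merge): HEAD=main@B [exp=A main=B]
After op 3 (reset): HEAD=main@A [exp=A main=A]
After op 4 (branch): HEAD=main@A [exp=A main=A topic=A]
After op 5 (commit): HEAD=main@C [exp=A main=C topic=A]
After op 6 (checkout): HEAD=topic@A [exp=A main=C topic=A]
After op 7 (commit): HEAD=topic@D [exp=A main=C topic=D]
After op 8 (branch): HEAD=topic@D [exp=A fix=D main=C topic=D]
After op 9 (commit): HEAD=topic@E [exp=A fix=D main=C topic=E]
After op 10 (reset): HEAD=topic@A [exp=A fix=D main=C topic=A]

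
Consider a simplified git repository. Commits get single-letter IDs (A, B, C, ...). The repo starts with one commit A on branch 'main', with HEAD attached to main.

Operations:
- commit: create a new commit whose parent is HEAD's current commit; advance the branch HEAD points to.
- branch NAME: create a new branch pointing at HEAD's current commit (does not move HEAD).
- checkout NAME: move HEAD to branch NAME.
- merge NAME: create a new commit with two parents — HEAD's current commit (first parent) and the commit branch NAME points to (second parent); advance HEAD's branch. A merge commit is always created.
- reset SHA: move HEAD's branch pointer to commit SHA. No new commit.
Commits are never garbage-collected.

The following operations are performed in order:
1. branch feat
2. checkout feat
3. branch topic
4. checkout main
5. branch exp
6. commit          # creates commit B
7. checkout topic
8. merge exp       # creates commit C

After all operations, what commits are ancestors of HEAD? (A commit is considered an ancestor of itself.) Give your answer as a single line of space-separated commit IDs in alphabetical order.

Answer: A C

Derivation:
After op 1 (branch): HEAD=main@A [feat=A main=A]
After op 2 (checkout): HEAD=feat@A [feat=A main=A]
After op 3 (branch): HEAD=feat@A [feat=A main=A topic=A]
After op 4 (checkout): HEAD=main@A [feat=A main=A topic=A]
After op 5 (branch): HEAD=main@A [exp=A feat=A main=A topic=A]
After op 6 (commit): HEAD=main@B [exp=A feat=A main=B topic=A]
After op 7 (checkout): HEAD=topic@A [exp=A feat=A main=B topic=A]
After op 8 (merge): HEAD=topic@C [exp=A feat=A main=B topic=C]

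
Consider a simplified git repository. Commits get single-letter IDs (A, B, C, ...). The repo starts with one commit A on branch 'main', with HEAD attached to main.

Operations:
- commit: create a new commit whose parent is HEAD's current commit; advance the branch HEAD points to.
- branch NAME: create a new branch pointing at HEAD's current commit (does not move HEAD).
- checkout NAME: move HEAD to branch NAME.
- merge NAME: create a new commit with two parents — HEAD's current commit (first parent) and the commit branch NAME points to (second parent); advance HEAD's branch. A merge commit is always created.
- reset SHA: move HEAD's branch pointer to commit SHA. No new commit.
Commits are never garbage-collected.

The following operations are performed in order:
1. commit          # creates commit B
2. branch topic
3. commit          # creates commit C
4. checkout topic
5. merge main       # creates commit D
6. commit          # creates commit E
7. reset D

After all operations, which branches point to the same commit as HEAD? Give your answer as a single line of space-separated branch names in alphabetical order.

After op 1 (commit): HEAD=main@B [main=B]
After op 2 (branch): HEAD=main@B [main=B topic=B]
After op 3 (commit): HEAD=main@C [main=C topic=B]
After op 4 (checkout): HEAD=topic@B [main=C topic=B]
After op 5 (merge): HEAD=topic@D [main=C topic=D]
After op 6 (commit): HEAD=topic@E [main=C topic=E]
After op 7 (reset): HEAD=topic@D [main=C topic=D]

Answer: topic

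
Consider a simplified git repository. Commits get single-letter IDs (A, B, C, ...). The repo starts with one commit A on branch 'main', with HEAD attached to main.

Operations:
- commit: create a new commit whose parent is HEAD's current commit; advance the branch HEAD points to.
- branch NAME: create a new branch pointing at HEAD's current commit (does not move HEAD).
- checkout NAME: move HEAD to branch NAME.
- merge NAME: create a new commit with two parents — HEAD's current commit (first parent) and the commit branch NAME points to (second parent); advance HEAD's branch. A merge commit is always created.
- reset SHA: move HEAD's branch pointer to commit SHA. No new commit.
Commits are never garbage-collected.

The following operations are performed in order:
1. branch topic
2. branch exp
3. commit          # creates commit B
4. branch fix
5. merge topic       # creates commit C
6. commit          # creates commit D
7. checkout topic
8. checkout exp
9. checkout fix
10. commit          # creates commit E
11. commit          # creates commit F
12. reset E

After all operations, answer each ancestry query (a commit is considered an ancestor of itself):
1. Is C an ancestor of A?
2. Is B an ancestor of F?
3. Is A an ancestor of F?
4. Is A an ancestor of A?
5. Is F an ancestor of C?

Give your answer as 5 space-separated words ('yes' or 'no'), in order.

After op 1 (branch): HEAD=main@A [main=A topic=A]
After op 2 (branch): HEAD=main@A [exp=A main=A topic=A]
After op 3 (commit): HEAD=main@B [exp=A main=B topic=A]
After op 4 (branch): HEAD=main@B [exp=A fix=B main=B topic=A]
After op 5 (merge): HEAD=main@C [exp=A fix=B main=C topic=A]
After op 6 (commit): HEAD=main@D [exp=A fix=B main=D topic=A]
After op 7 (checkout): HEAD=topic@A [exp=A fix=B main=D topic=A]
After op 8 (checkout): HEAD=exp@A [exp=A fix=B main=D topic=A]
After op 9 (checkout): HEAD=fix@B [exp=A fix=B main=D topic=A]
After op 10 (commit): HEAD=fix@E [exp=A fix=E main=D topic=A]
After op 11 (commit): HEAD=fix@F [exp=A fix=F main=D topic=A]
After op 12 (reset): HEAD=fix@E [exp=A fix=E main=D topic=A]
ancestors(A) = {A}; C in? no
ancestors(F) = {A,B,E,F}; B in? yes
ancestors(F) = {A,B,E,F}; A in? yes
ancestors(A) = {A}; A in? yes
ancestors(C) = {A,B,C}; F in? no

Answer: no yes yes yes no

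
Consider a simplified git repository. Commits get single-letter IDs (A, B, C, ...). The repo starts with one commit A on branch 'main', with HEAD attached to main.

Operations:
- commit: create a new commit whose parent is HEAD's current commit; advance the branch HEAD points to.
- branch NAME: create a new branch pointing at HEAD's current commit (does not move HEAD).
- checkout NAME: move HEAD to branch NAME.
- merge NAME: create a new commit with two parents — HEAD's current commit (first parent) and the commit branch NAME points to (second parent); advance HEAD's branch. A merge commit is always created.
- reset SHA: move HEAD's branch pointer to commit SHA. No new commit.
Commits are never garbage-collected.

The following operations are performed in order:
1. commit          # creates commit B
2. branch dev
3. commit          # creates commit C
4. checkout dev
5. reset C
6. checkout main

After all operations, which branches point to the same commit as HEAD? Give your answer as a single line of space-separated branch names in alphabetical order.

After op 1 (commit): HEAD=main@B [main=B]
After op 2 (branch): HEAD=main@B [dev=B main=B]
After op 3 (commit): HEAD=main@C [dev=B main=C]
After op 4 (checkout): HEAD=dev@B [dev=B main=C]
After op 5 (reset): HEAD=dev@C [dev=C main=C]
After op 6 (checkout): HEAD=main@C [dev=C main=C]

Answer: dev main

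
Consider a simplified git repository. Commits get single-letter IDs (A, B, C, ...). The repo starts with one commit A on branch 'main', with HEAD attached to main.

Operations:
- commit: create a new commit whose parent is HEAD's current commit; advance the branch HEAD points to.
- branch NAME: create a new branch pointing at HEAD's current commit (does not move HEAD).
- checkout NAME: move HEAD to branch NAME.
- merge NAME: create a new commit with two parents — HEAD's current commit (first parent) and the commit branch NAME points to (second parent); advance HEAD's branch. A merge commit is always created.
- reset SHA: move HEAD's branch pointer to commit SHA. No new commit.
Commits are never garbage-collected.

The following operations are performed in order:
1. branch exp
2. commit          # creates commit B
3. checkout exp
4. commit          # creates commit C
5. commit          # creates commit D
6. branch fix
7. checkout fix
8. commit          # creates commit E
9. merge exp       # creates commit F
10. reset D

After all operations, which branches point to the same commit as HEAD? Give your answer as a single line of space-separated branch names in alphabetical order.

After op 1 (branch): HEAD=main@A [exp=A main=A]
After op 2 (commit): HEAD=main@B [exp=A main=B]
After op 3 (checkout): HEAD=exp@A [exp=A main=B]
After op 4 (commit): HEAD=exp@C [exp=C main=B]
After op 5 (commit): HEAD=exp@D [exp=D main=B]
After op 6 (branch): HEAD=exp@D [exp=D fix=D main=B]
After op 7 (checkout): HEAD=fix@D [exp=D fix=D main=B]
After op 8 (commit): HEAD=fix@E [exp=D fix=E main=B]
After op 9 (merge): HEAD=fix@F [exp=D fix=F main=B]
After op 10 (reset): HEAD=fix@D [exp=D fix=D main=B]

Answer: exp fix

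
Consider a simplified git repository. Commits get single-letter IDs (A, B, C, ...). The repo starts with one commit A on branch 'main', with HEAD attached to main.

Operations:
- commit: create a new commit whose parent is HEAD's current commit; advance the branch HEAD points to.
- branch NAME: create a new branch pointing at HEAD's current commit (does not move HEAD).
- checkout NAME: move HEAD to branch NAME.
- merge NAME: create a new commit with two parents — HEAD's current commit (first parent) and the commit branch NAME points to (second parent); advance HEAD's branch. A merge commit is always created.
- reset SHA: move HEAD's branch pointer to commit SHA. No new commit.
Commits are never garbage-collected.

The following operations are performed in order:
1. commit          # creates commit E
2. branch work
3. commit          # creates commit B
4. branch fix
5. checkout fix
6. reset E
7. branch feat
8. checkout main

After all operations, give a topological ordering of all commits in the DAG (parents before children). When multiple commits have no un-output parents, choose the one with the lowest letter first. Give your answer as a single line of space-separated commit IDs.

Answer: A E B

Derivation:
After op 1 (commit): HEAD=main@E [main=E]
After op 2 (branch): HEAD=main@E [main=E work=E]
After op 3 (commit): HEAD=main@B [main=B work=E]
After op 4 (branch): HEAD=main@B [fix=B main=B work=E]
After op 5 (checkout): HEAD=fix@B [fix=B main=B work=E]
After op 6 (reset): HEAD=fix@E [fix=E main=B work=E]
After op 7 (branch): HEAD=fix@E [feat=E fix=E main=B work=E]
After op 8 (checkout): HEAD=main@B [feat=E fix=E main=B work=E]
commit A: parents=[]
commit B: parents=['E']
commit E: parents=['A']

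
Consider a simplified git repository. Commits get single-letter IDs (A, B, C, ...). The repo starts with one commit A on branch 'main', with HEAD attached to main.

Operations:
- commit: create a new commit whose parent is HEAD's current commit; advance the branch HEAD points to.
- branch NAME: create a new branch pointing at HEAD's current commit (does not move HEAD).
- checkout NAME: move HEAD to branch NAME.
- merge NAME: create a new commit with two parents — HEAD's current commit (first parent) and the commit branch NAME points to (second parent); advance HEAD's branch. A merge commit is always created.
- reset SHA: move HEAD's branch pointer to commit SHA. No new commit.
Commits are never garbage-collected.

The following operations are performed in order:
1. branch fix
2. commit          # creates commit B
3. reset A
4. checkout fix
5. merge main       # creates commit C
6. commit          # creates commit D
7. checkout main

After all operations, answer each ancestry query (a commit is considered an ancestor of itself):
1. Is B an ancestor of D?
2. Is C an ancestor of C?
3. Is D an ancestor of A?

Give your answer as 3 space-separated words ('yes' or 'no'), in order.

After op 1 (branch): HEAD=main@A [fix=A main=A]
After op 2 (commit): HEAD=main@B [fix=A main=B]
After op 3 (reset): HEAD=main@A [fix=A main=A]
After op 4 (checkout): HEAD=fix@A [fix=A main=A]
After op 5 (merge): HEAD=fix@C [fix=C main=A]
After op 6 (commit): HEAD=fix@D [fix=D main=A]
After op 7 (checkout): HEAD=main@A [fix=D main=A]
ancestors(D) = {A,C,D}; B in? no
ancestors(C) = {A,C}; C in? yes
ancestors(A) = {A}; D in? no

Answer: no yes no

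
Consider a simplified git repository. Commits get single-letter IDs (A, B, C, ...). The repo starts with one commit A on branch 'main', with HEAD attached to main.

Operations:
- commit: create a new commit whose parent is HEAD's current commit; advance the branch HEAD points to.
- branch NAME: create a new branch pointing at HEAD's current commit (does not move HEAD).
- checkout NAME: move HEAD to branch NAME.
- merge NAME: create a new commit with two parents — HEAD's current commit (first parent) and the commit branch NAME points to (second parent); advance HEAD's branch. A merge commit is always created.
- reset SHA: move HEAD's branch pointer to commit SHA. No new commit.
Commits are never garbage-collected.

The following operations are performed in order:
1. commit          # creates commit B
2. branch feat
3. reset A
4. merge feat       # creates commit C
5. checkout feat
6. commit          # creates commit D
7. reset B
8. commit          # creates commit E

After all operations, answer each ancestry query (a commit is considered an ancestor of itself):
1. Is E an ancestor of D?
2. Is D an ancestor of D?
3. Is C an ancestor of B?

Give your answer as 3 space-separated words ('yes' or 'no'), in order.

Answer: no yes no

Derivation:
After op 1 (commit): HEAD=main@B [main=B]
After op 2 (branch): HEAD=main@B [feat=B main=B]
After op 3 (reset): HEAD=main@A [feat=B main=A]
After op 4 (merge): HEAD=main@C [feat=B main=C]
After op 5 (checkout): HEAD=feat@B [feat=B main=C]
After op 6 (commit): HEAD=feat@D [feat=D main=C]
After op 7 (reset): HEAD=feat@B [feat=B main=C]
After op 8 (commit): HEAD=feat@E [feat=E main=C]
ancestors(D) = {A,B,D}; E in? no
ancestors(D) = {A,B,D}; D in? yes
ancestors(B) = {A,B}; C in? no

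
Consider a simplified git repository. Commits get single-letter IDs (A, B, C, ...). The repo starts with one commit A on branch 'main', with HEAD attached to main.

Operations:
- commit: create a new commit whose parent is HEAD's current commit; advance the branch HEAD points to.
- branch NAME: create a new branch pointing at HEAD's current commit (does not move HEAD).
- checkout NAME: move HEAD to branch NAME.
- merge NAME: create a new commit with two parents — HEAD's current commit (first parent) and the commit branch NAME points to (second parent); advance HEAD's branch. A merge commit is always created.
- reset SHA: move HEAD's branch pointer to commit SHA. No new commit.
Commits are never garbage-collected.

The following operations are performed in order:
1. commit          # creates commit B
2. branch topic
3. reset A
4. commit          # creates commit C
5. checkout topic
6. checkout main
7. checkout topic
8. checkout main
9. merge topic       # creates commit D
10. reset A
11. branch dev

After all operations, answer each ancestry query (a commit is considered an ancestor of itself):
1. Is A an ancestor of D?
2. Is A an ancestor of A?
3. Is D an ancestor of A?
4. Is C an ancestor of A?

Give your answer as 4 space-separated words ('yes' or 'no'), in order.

After op 1 (commit): HEAD=main@B [main=B]
After op 2 (branch): HEAD=main@B [main=B topic=B]
After op 3 (reset): HEAD=main@A [main=A topic=B]
After op 4 (commit): HEAD=main@C [main=C topic=B]
After op 5 (checkout): HEAD=topic@B [main=C topic=B]
After op 6 (checkout): HEAD=main@C [main=C topic=B]
After op 7 (checkout): HEAD=topic@B [main=C topic=B]
After op 8 (checkout): HEAD=main@C [main=C topic=B]
After op 9 (merge): HEAD=main@D [main=D topic=B]
After op 10 (reset): HEAD=main@A [main=A topic=B]
After op 11 (branch): HEAD=main@A [dev=A main=A topic=B]
ancestors(D) = {A,B,C,D}; A in? yes
ancestors(A) = {A}; A in? yes
ancestors(A) = {A}; D in? no
ancestors(A) = {A}; C in? no

Answer: yes yes no no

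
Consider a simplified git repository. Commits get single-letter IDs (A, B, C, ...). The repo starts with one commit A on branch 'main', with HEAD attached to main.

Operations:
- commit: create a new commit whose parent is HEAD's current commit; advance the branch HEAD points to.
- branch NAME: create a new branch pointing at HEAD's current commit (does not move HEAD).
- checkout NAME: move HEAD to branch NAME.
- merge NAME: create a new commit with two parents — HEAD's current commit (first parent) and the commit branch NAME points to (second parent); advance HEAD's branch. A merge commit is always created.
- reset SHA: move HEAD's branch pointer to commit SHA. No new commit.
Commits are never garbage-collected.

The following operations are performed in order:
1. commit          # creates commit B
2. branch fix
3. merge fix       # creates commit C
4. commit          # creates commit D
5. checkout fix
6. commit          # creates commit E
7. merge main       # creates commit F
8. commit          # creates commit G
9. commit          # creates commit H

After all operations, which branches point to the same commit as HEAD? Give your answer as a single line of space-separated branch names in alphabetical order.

After op 1 (commit): HEAD=main@B [main=B]
After op 2 (branch): HEAD=main@B [fix=B main=B]
After op 3 (merge): HEAD=main@C [fix=B main=C]
After op 4 (commit): HEAD=main@D [fix=B main=D]
After op 5 (checkout): HEAD=fix@B [fix=B main=D]
After op 6 (commit): HEAD=fix@E [fix=E main=D]
After op 7 (merge): HEAD=fix@F [fix=F main=D]
After op 8 (commit): HEAD=fix@G [fix=G main=D]
After op 9 (commit): HEAD=fix@H [fix=H main=D]

Answer: fix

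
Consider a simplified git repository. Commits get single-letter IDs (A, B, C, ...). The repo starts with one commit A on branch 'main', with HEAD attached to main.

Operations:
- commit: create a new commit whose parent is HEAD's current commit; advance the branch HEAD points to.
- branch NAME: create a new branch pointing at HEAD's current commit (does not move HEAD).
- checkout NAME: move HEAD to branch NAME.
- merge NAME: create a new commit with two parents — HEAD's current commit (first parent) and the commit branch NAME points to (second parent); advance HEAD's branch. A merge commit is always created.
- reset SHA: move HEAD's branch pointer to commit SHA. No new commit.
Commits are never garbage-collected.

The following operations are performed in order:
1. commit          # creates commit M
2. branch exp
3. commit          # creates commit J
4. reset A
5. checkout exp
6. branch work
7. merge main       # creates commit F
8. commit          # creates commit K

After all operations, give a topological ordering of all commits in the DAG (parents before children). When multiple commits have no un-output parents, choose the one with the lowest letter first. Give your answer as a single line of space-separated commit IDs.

After op 1 (commit): HEAD=main@M [main=M]
After op 2 (branch): HEAD=main@M [exp=M main=M]
After op 3 (commit): HEAD=main@J [exp=M main=J]
After op 4 (reset): HEAD=main@A [exp=M main=A]
After op 5 (checkout): HEAD=exp@M [exp=M main=A]
After op 6 (branch): HEAD=exp@M [exp=M main=A work=M]
After op 7 (merge): HEAD=exp@F [exp=F main=A work=M]
After op 8 (commit): HEAD=exp@K [exp=K main=A work=M]
commit A: parents=[]
commit F: parents=['M', 'A']
commit J: parents=['M']
commit K: parents=['F']
commit M: parents=['A']

Answer: A M F J K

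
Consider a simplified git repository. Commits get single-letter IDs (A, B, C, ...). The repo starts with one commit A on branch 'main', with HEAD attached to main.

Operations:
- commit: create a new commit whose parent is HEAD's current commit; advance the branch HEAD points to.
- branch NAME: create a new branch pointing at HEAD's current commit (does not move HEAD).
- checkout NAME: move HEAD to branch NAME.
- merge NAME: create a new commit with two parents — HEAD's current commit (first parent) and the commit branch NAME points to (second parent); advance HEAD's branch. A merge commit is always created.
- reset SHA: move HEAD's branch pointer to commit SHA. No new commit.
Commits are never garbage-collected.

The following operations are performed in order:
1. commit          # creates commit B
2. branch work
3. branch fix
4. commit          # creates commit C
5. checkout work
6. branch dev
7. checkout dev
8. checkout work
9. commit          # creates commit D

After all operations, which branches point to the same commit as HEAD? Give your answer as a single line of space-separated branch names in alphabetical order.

Answer: work

Derivation:
After op 1 (commit): HEAD=main@B [main=B]
After op 2 (branch): HEAD=main@B [main=B work=B]
After op 3 (branch): HEAD=main@B [fix=B main=B work=B]
After op 4 (commit): HEAD=main@C [fix=B main=C work=B]
After op 5 (checkout): HEAD=work@B [fix=B main=C work=B]
After op 6 (branch): HEAD=work@B [dev=B fix=B main=C work=B]
After op 7 (checkout): HEAD=dev@B [dev=B fix=B main=C work=B]
After op 8 (checkout): HEAD=work@B [dev=B fix=B main=C work=B]
After op 9 (commit): HEAD=work@D [dev=B fix=B main=C work=D]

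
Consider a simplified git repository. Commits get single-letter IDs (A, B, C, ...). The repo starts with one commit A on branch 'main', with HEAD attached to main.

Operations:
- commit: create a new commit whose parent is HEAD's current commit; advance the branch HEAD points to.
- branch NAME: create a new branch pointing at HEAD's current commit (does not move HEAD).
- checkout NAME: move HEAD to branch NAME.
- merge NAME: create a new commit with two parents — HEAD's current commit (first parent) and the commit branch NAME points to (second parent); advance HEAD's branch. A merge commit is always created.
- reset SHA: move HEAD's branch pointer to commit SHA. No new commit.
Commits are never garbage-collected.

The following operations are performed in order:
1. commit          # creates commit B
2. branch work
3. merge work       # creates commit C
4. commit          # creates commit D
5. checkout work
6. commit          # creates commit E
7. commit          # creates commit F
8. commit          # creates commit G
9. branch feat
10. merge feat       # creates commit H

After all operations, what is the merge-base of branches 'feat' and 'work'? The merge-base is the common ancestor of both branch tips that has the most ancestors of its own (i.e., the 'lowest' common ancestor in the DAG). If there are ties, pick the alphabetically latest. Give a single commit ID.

Answer: G

Derivation:
After op 1 (commit): HEAD=main@B [main=B]
After op 2 (branch): HEAD=main@B [main=B work=B]
After op 3 (merge): HEAD=main@C [main=C work=B]
After op 4 (commit): HEAD=main@D [main=D work=B]
After op 5 (checkout): HEAD=work@B [main=D work=B]
After op 6 (commit): HEAD=work@E [main=D work=E]
After op 7 (commit): HEAD=work@F [main=D work=F]
After op 8 (commit): HEAD=work@G [main=D work=G]
After op 9 (branch): HEAD=work@G [feat=G main=D work=G]
After op 10 (merge): HEAD=work@H [feat=G main=D work=H]
ancestors(feat=G): ['A', 'B', 'E', 'F', 'G']
ancestors(work=H): ['A', 'B', 'E', 'F', 'G', 'H']
common: ['A', 'B', 'E', 'F', 'G']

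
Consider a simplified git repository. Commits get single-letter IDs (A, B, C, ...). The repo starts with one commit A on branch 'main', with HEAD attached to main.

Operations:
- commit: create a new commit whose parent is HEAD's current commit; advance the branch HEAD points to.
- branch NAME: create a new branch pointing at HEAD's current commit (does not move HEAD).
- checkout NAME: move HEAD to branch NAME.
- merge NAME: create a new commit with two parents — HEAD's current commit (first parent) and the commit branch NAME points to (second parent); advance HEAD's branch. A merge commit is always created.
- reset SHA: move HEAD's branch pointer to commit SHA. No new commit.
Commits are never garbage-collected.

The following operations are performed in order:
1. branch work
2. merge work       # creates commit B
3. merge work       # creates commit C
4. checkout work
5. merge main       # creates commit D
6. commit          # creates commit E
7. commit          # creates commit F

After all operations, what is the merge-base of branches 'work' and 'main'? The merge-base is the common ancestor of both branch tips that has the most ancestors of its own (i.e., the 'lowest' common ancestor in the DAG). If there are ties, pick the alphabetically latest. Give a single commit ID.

Answer: C

Derivation:
After op 1 (branch): HEAD=main@A [main=A work=A]
After op 2 (merge): HEAD=main@B [main=B work=A]
After op 3 (merge): HEAD=main@C [main=C work=A]
After op 4 (checkout): HEAD=work@A [main=C work=A]
After op 5 (merge): HEAD=work@D [main=C work=D]
After op 6 (commit): HEAD=work@E [main=C work=E]
After op 7 (commit): HEAD=work@F [main=C work=F]
ancestors(work=F): ['A', 'B', 'C', 'D', 'E', 'F']
ancestors(main=C): ['A', 'B', 'C']
common: ['A', 'B', 'C']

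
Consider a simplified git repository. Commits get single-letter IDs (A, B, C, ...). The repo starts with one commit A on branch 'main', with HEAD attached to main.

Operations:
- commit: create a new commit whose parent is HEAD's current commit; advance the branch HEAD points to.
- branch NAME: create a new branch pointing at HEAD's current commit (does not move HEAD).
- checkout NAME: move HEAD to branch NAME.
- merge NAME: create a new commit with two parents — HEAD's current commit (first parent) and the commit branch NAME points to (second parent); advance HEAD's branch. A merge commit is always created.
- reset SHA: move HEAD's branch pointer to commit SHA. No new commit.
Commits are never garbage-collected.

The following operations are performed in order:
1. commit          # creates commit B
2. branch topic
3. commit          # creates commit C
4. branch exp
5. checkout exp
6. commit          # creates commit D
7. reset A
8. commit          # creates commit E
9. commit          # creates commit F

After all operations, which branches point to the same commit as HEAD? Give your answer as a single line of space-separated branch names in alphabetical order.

Answer: exp

Derivation:
After op 1 (commit): HEAD=main@B [main=B]
After op 2 (branch): HEAD=main@B [main=B topic=B]
After op 3 (commit): HEAD=main@C [main=C topic=B]
After op 4 (branch): HEAD=main@C [exp=C main=C topic=B]
After op 5 (checkout): HEAD=exp@C [exp=C main=C topic=B]
After op 6 (commit): HEAD=exp@D [exp=D main=C topic=B]
After op 7 (reset): HEAD=exp@A [exp=A main=C topic=B]
After op 8 (commit): HEAD=exp@E [exp=E main=C topic=B]
After op 9 (commit): HEAD=exp@F [exp=F main=C topic=B]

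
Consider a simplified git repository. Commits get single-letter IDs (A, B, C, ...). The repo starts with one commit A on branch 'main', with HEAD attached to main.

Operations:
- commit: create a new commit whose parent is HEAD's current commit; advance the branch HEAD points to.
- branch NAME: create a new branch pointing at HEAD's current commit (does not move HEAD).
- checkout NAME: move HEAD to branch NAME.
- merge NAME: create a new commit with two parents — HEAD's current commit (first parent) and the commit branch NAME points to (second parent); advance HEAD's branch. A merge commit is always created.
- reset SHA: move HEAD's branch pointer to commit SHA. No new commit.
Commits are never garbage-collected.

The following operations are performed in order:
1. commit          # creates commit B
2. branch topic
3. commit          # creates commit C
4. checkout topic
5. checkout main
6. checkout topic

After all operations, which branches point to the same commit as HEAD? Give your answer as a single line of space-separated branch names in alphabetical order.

After op 1 (commit): HEAD=main@B [main=B]
After op 2 (branch): HEAD=main@B [main=B topic=B]
After op 3 (commit): HEAD=main@C [main=C topic=B]
After op 4 (checkout): HEAD=topic@B [main=C topic=B]
After op 5 (checkout): HEAD=main@C [main=C topic=B]
After op 6 (checkout): HEAD=topic@B [main=C topic=B]

Answer: topic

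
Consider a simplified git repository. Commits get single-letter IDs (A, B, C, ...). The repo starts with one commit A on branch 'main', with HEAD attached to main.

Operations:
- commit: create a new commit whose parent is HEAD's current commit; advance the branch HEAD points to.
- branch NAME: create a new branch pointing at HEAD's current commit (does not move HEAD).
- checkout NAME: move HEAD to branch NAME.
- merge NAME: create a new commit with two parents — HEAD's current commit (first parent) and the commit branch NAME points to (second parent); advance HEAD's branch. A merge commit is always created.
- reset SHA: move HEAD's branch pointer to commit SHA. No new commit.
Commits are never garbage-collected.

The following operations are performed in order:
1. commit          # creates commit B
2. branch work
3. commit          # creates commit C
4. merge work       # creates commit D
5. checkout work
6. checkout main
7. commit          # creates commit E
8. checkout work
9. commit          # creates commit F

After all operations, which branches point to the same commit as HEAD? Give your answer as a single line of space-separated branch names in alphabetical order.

Answer: work

Derivation:
After op 1 (commit): HEAD=main@B [main=B]
After op 2 (branch): HEAD=main@B [main=B work=B]
After op 3 (commit): HEAD=main@C [main=C work=B]
After op 4 (merge): HEAD=main@D [main=D work=B]
After op 5 (checkout): HEAD=work@B [main=D work=B]
After op 6 (checkout): HEAD=main@D [main=D work=B]
After op 7 (commit): HEAD=main@E [main=E work=B]
After op 8 (checkout): HEAD=work@B [main=E work=B]
After op 9 (commit): HEAD=work@F [main=E work=F]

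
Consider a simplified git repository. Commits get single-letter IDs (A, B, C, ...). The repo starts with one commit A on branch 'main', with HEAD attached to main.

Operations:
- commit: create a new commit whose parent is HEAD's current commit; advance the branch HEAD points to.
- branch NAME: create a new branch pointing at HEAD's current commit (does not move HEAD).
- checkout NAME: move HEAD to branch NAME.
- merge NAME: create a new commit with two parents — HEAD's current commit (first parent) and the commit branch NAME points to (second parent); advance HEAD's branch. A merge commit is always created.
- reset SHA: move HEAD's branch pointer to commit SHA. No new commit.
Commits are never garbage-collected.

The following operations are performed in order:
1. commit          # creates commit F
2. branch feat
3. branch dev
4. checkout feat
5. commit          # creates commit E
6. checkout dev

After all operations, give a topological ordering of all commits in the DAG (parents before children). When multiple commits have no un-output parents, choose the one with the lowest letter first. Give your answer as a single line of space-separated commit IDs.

After op 1 (commit): HEAD=main@F [main=F]
After op 2 (branch): HEAD=main@F [feat=F main=F]
After op 3 (branch): HEAD=main@F [dev=F feat=F main=F]
After op 4 (checkout): HEAD=feat@F [dev=F feat=F main=F]
After op 5 (commit): HEAD=feat@E [dev=F feat=E main=F]
After op 6 (checkout): HEAD=dev@F [dev=F feat=E main=F]
commit A: parents=[]
commit E: parents=['F']
commit F: parents=['A']

Answer: A F E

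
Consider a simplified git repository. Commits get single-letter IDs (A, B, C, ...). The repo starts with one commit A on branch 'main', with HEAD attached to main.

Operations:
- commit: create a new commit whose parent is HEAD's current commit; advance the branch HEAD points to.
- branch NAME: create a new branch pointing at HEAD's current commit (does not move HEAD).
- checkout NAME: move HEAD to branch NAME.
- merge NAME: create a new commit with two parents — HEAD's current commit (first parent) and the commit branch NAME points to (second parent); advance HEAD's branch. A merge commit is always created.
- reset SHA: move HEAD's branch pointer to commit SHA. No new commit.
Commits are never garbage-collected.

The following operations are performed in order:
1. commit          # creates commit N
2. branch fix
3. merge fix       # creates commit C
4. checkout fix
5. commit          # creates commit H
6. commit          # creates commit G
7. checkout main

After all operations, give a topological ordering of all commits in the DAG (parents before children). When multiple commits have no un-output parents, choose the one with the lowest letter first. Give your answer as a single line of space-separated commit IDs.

Answer: A N C H G

Derivation:
After op 1 (commit): HEAD=main@N [main=N]
After op 2 (branch): HEAD=main@N [fix=N main=N]
After op 3 (merge): HEAD=main@C [fix=N main=C]
After op 4 (checkout): HEAD=fix@N [fix=N main=C]
After op 5 (commit): HEAD=fix@H [fix=H main=C]
After op 6 (commit): HEAD=fix@G [fix=G main=C]
After op 7 (checkout): HEAD=main@C [fix=G main=C]
commit A: parents=[]
commit C: parents=['N', 'N']
commit G: parents=['H']
commit H: parents=['N']
commit N: parents=['A']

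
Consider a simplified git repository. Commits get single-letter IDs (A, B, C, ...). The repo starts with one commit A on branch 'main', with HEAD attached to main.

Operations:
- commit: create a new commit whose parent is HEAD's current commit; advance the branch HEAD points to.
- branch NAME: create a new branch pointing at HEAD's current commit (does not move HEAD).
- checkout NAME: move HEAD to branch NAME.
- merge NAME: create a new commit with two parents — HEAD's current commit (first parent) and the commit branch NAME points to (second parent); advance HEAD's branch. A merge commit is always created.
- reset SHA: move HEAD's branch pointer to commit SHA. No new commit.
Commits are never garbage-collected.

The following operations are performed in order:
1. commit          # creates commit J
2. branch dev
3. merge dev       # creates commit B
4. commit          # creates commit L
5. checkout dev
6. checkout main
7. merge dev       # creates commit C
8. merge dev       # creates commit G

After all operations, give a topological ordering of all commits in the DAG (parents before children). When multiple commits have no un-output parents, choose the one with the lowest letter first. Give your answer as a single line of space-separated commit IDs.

Answer: A J B L C G

Derivation:
After op 1 (commit): HEAD=main@J [main=J]
After op 2 (branch): HEAD=main@J [dev=J main=J]
After op 3 (merge): HEAD=main@B [dev=J main=B]
After op 4 (commit): HEAD=main@L [dev=J main=L]
After op 5 (checkout): HEAD=dev@J [dev=J main=L]
After op 6 (checkout): HEAD=main@L [dev=J main=L]
After op 7 (merge): HEAD=main@C [dev=J main=C]
After op 8 (merge): HEAD=main@G [dev=J main=G]
commit A: parents=[]
commit B: parents=['J', 'J']
commit C: parents=['L', 'J']
commit G: parents=['C', 'J']
commit J: parents=['A']
commit L: parents=['B']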